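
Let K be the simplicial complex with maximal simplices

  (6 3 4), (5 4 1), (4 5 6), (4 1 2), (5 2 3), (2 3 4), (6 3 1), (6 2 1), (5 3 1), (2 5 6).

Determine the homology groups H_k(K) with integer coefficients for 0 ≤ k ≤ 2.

H_0 = Z,  H_1 = Z/2Z,  H_2 = 0.

Take the total order 1 < 2 < 3 < 4 < 5 < 6 on the vertex set. Then K (dimension 2) consists of the simplices:

  0-simplices (6): [1], [2], [3], [4], [5], [6]
  1-simplices (15): [1,2], [1,3], [1,4], [1,5], [1,6], [2,3], [2,4], [2,5], [2,6], [3,4], [3,5], [3,6], [4,5], [4,6], [5,6]
  2-simplices (10): [1,2,4], [1,2,6], [1,3,5], [1,3,6], [1,4,5], [2,3,4], [2,3,5], [2,5,6], [3,4,6], [4,5,6]

so the chain groups are C_0 ≅ Z^6, C_1 ≅ Z^15, C_2 ≅ Z^10.

∂_1: C_1 → C_0 maps an edge to its endpoints' difference, ∂[p,q] = q − p. For instance
  ∂[3,4] = [4] − [3].
The resulting 6×15 matrix has rank 5, and its Smith normal form has invariant factors (1,1,1,1,1).

Boundary ∂_2: C_2 → C_1 acts by ∂[p,q,r] = [q,r] − [p,r] + [p,q]. For instance
  ∂[1,2,4] = [2,4] − [1,4] + [1,2],
  ∂[2,3,4] = [3,4] − [2,4] + [2,3].
The resulting 15×10 matrix has rank 10, and its Smith normal form has invariant factors (1,1,1,1,1,1,1,1,1,2).

Reading off H_k = ker ∂_k / im ∂_{k+1}:

  H_0: rank C_0 − rank ∂_1 = 6 − 5 = 1, and the invariant factors of ∂_1 are all 1, so H_0 ≅ Z.
  H_1: rank ker ∂_1 − rank ∂_2 = (15 − 5) − 10 = 0, and ∂_2 has invariant factor 2 > 1, so H_1 ≅ Z/2Z.
  H_2: rank ker ∂_2 − rank ∂_3 = (10 − 10) − 0 = 0, and there is no ∂_3, so H_2 ≅ 0.

(K is a triangulation of the real projective plane RP^2.)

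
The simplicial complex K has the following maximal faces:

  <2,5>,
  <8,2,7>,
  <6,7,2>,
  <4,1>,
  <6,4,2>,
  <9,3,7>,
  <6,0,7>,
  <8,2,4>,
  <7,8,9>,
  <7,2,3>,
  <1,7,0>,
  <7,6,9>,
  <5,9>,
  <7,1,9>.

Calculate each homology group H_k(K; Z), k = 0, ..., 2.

K has 10 vertices, 22 edges, 11 triangles.
rank ∂_0 = 0, rank ∂_1 = 9 ⇒ b_0 = 10 − 0 − 9 = 1; all invariant factors of ∂_1 are 1 so no torsion. So H_0 = Z.
rank ∂_1 = 9, rank ∂_2 = 11 ⇒ b_1 = 22 − 9 − 11 = 2; all invariant factors of ∂_2 are 1 so no torsion. So H_1 = Z^2.
rank ∂_2 = 11, rank ∂_3 = 0 ⇒ b_2 = 11 − 11 − 0 = 0. So H_2 = 0.

H_0 = Z,  H_1 = Z^2,  H_2 = 0.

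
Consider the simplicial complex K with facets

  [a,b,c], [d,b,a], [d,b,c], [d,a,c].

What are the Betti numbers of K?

b_0 = 1, b_1 = 0, b_2 = 1.

Order the vertices as a < b < c < d. Listing each simplex with vertices in this order, K has dimension 2 with simplices:

  0-simplices (4): a, b, c, d
  1-simplices (6): ab, ac, ad, bc, bd, cd
  2-simplices (4): abc, abd, acd, bcd

giving chain groups C_0 ≅ Z^4, C_1 ≅ Z^6, C_2 ≅ Z^4.

∂_1: C_1 → C_0 is given by ∂[p,q] = [q] − [p]. For instance
  ∂ac = c − a.
The resulting 4×6 matrix has rank 3, and its Smith normal form has invariant factors (1,1,1).

∂_2: C_2 → C_1 maps a triangle to the signed sum of its edges. For instance
  ∂acd = cd − ad + ac,
  ∂abc = bc − ac + ab.
This gives a 6×4 integer matrix of rank 3; reducing to Smith normal form yields diagonal entries (1,1,1).

Reading off H_k = ker ∂_k / im ∂_{k+1}:

  H_0: rank C_0 − rank ∂_1 = 4 − 3 = 1, and the invariant factors of ∂_1 are all 1, so H_0 ≅ Z.
  H_1: rank ker ∂_1 − rank ∂_2 = (6 − 3) − 3 = 0, and the invariant factors of ∂_2 are all 1, so H_1 ≅ 0.
  H_2: rank ker ∂_2 − rank ∂_3 = (4 − 3) − 0 = 1, and there is no ∂_3, so H_2 ≅ Z.

As a check, the Euler characteristic is 4 − 6 + 4 = 2, which agrees with 1 − 0 + 1 = 2.
(K is a triangulation of the 2-sphere S^2.)

Hence the Betti numbers are b_0 = 1, b_1 = 0, b_2 = 1.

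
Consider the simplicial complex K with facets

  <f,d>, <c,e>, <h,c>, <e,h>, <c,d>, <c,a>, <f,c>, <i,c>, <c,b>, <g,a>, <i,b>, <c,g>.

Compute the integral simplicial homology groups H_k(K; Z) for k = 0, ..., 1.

We work with the vertex ordering a < b < c < d < e < f < g < h < i. The simplices of K, each written with vertices in increasing order, are:

  0-simplices (9): a, b, c, d, e, f, g, h, i
  1-simplices (12): ac, ag, bc, bi, cd, ce, cf, cg, ch, ci, df, eh

giving chain groups C_0 ≅ Z^9, C_1 ≅ Z^12.

∂_1: C_1 → C_0 is given by ∂[p,q] = [q] − [p]. For instance
  ∂ch = h − c.
The 9×12 boundary matrix has rank 8 and Smith normal form diag(1,1,1,1,1,1,1,1).

Computing H_k = (kernel of ∂_k) / (image of ∂_{k+1}):

  H_0: rank C_0 − rank ∂_1 = 9 − 8 = 1, and the invariant factors of ∂_1 are all 1, so H_0 = Z.
  H_1: rank ker ∂_1 − rank ∂_2 = (12 − 8) − 0 = 4, and there is no ∂_2, so H_1 = Z^4.

(K is a triangulation of a wedge of 4 circles.)

H_0 ≅ Z,  H_1 ≅ Z^4.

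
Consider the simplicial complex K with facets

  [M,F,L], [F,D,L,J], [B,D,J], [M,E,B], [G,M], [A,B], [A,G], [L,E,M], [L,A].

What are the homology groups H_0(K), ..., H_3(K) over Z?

H_0 ≅ Z,  H_1 ≅ Z^3,  H_2 = 0,  H_3 = 0.

Take the total order A < B < D < E < F < G < J < L < M on the vertex set. Then K (dimension 3) consists of the simplices:

  0-simplices (9): A, B, D, E, F, G, J, L, M
  1-simplices (18): AB, AG, AL, BD, BE, BJ, BM, DF, DJ, DL, EL, EM, FJ, FL, FM, GM, JL, LM
  2-simplices (8): BDJ, BEM, DFJ, DFL, DJL, ELM, FJL, FLM
  3-simplices (1): DFJL

giving chain groups C_0 ≅ Z^9, C_1 ≅ Z^18, C_2 ≅ Z^8, C_3 ≅ Z^1.

∂_1: C_1 → C_0 is given by ∂[p,q] = [q] − [p]. For instance
  ∂BE = E − B.
The resulting 9×18 matrix has rank 8, and its Smith normal form has invariant factors (1,1,1,1,1,1,1,1).

∂_2: C_2 → C_1 sends each 2-simplex [p,q,r] to [q,r] − [p,r] + [p,q]. For instance
  ∂DFJ = FJ − DJ + DF,
  ∂ELM = LM − EM + EL.
The 18×8 boundary matrix has rank 7 and Smith normal form diag(1,1,1,1,1,1,1).

Boundary ∂_3: C_3 → C_2 sends each 3-simplex σ to the alternating sum Σ_i (−1)^i (σ with its i-th vertex removed). For instance
  ∂DFJL = FJL − DJL + DFL − DFJ.
The resulting 8×1 matrix has rank 1, and its Smith normal form has invariant factors (1).

Reading off H_k = ker ∂_k / im ∂_{k+1}:

  H_0: rank C_0 − rank ∂_1 = 9 − 8 = 1, and the invariant factors of ∂_1 are all 1, so H_0 ≅ Z.
  H_1: rank ker ∂_1 − rank ∂_2 = (18 − 8) − 7 = 3, and the invariant factors of ∂_2 are all 1, so H_1 ≅ Z^3.
  H_2: rank ker ∂_2 − rank ∂_3 = (8 − 7) − 1 = 0, and the invariant factors of ∂_3 are all 1, so H_2 ≅ 0.
  H_3: rank ker ∂_3 − rank ∂_4 = (1 − 1) − 0 = 0, and there is no ∂_4, so H_3 ≅ 0.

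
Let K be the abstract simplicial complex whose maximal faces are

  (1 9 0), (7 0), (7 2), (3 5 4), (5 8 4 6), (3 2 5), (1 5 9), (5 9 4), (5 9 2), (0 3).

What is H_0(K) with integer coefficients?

H_0 ≅ Z.

Take the total order 0 < 1 < 2 < 3 < 4 < 5 < 6 < 7 < 8 < 9 on the vertex set. Then K (dimension 3) consists of the simplices:

  0-simplices (10): [0], [1], [2], [3], [4], [5], [6], [7], [8], [9]
  1-simplices (20): [0,1], [0,3], [0,7], [0,9], [1,5], [1,9], [2,3], [2,5], [2,7], [2,9], [3,4], [3,5], [4,5], [4,6], [4,8], [4,9], [5,6], [5,8], [5,9], [6,8]
  2-simplices (10): [0,1,9], [1,5,9], [2,3,5], [2,5,9], [3,4,5], [4,5,6], [4,5,8], [4,5,9], [4,6,8], [5,6,8]
  3-simplices (1): [4,5,6,8]

Hence C_0 ≅ Z^10, C_1 ≅ Z^20, C_2 ≅ Z^10, C_3 ≅ Z^1.

Boundary ∂_1: C_1 → C_0 maps an edge to its endpoints' difference, ∂[p,q] = q − p.
The 10×20 boundary matrix has rank 9 and Smith normal form diag(1,1,1,1,1,1,1,1,1).

∂_2: C_2 → C_1 maps a triangle to the signed sum of its edges. For instance
  ∂[2,3,5] = [3,5] − [2,5] + [2,3],
  ∂[5,6,8] = [6,8] − [5,8] + [5,6].
As a 20×10 matrix over Z this has rank 9, with invariant factors (1,1,1,1,1,1,1,1,1).

Boundary ∂_3: C_3 → C_2 sends each 3-simplex σ to the alternating sum Σ_i (−1)^i (σ with its i-th vertex removed). For instance
  ∂[4,5,6,8] = [5,6,8] − [4,6,8] + [4,5,8] − [4,5,6].
The resulting 10×1 matrix has rank 1, and its Smith normal form has invariant factors (1).

Reading off H_k = ker ∂_k / im ∂_{k+1}:

  H_0: rank C_0 − rank ∂_1 = 10 − 9 = 1, and the invariant factors of ∂_1 are all 1, so H_0 = Z.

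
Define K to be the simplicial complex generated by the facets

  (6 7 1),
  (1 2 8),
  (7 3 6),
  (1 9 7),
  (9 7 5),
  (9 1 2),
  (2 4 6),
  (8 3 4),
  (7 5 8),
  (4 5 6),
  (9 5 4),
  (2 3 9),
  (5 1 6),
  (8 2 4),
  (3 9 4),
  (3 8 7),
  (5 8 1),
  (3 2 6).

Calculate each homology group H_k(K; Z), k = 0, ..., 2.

Take the total order 1 < 2 < 3 < 4 < 5 < 6 < 7 < 8 < 9 on the vertex set. Then K (dimension 2) consists of the simplices:

  0-simplices (9): [1], [2], [3], [4], [5], [6], [7], [8], [9]
  1-simplices (27): (27 of them)
  2-simplices (18): [1,2,8], [1,2,9], [1,5,6], [1,5,8], [1,6,7], [1,7,9], [2,3,6], [2,3,9], [2,4,6], [2,4,8], [3,4,8], [3,4,9], [3,6,7], [3,7,8], [4,5,6], [4,5,9], [5,7,8], [5,7,9]

so the chain groups are C_0 ≅ Z^9, C_1 ≅ Z^27, C_2 ≅ Z^18.

Boundary ∂_1: C_1 → C_0 is given by ∂[p,q] = [q] − [p]. For instance
  ∂[5,8] = [8] − [5].
The 9×27 boundary matrix has rank 8 and Smith normal form diag(1,1,1,1,1,1,1,1).

∂_2: C_2 → C_1 acts by ∂[p,q,r] = [q,r] − [p,r] + [p,q]. For instance
  ∂[5,7,9] = [7,9] − [5,9] + [5,7],
  ∂[1,5,8] = [5,8] − [1,8] + [1,5].
This gives a 27×18 integer matrix of rank 18; reducing to Smith normal form yields diagonal entries (1,1,1,1,1,1,1,1,1,1,1,1,1,1,1,1,1,2).

Computing H_k = (kernel of ∂_k) / (image of ∂_{k+1}):

  H_0: rank C_0 − rank ∂_1 = 9 − 8 = 1, and the invariant factors of ∂_1 are all 1, so H_0 ≅ Z.
  H_1: rank ker ∂_1 − rank ∂_2 = (27 − 8) − 18 = 1, and ∂_2 has invariant factor 2 > 1, so H_1 ≅ Z ⊕ Z/2.
  H_2: rank ker ∂_2 − rank ∂_3 = (18 − 18) − 0 = 0, and there is no ∂_3, so H_2 ≅ 0.

H_0 ≅ Z,  H_1 ≅ Z ⊕ Z/2,  H_2 = 0.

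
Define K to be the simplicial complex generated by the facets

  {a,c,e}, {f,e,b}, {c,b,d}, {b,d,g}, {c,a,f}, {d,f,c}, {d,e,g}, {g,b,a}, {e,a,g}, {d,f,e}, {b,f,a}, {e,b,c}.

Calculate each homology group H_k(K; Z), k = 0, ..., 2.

H_0 = Z,  H_1 = Z/2,  H_2 = 0.

Order the vertices as a < b < c < d < e < f < g. Listing each simplex with vertices in this order, K has dimension 2 with simplices:

  0-simplices (7): a, b, c, d, e, f, g
  1-simplices (18): ab, ac, ae, af, ag, bc, bd, be, bf, bg, cd, ce, cf, de, df, dg, ef, eg
  2-simplices (12): abf, abg, ace, acf, aeg, bcd, bce, bdg, bef, cdf, def, deg

so the chain groups are C_0 ≅ Z^7, C_1 ≅ Z^18, C_2 ≅ Z^12.

The boundary map ∂_1: C_1 → C_0 sends each edge [p,q] (with p < q) to q − p. For instance
  ∂dg = g − d.
As a 7×18 matrix over Z this has rank 6, with invariant factors (1,1,1,1,1,1).

∂_2: C_2 → C_1 sends each 2-simplex [p,q,r] to [q,r] − [p,r] + [p,q]. For instance
  ∂aeg = eg − ag + ae,
  ∂cdf = df − cf + cd.
The resulting 18×12 matrix has rank 12, and its Smith normal form has invariant factors (1,1,1,1,1,1,1,1,1,1,1,2).

From H_k ≅ ker(∂_k) / im(∂_{k+1}) we obtain:

  H_0: rank C_0 − rank ∂_1 = 7 − 6 = 1, and the invariant factors of ∂_1 are all 1, so H_0 = Z.
  H_1: rank ker ∂_1 − rank ∂_2 = (18 − 6) − 12 = 0, and ∂_2 has invariant factor 2 > 1, so H_1 = Z/2.
  H_2: rank ker ∂_2 − rank ∂_3 = (12 − 12) − 0 = 0, and there is no ∂_3, so H_2 = 0.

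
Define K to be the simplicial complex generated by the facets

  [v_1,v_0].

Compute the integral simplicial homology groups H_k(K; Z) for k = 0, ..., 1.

Fix the vertex order v_0 < v_1 and write every simplex with vertices in increasing order. Then dim K = 1 and the simplices of K are:

  0-simplices (2): [v_0], [v_1]
  1-simplices (1): [v_0,v_1]

Hence C_0 ≅ Z^2, C_1 ≅ Z^1.

Boundary ∂_1: C_1 → C_0 maps an edge to its endpoints' difference, ∂[p,q] = q − p.
The resulting 2×1 matrix has rank 1, and its Smith normal form has invariant factors (1).

From H_k ≅ ker(∂_k) / im(∂_{k+1}) we obtain:

  H_0: rank C_0 − rank ∂_1 = 2 − 1 = 1, and the invariant factors of ∂_1 are all 1, so H_0 ≅ Z.
  H_1: rank ker ∂_1 − rank ∂_2 = (1 − 1) − 0 = 0, and there is no ∂_2, so H_1 ≅ 0.

As a check, the Euler characteristic is 2 − 1 = 1, which agrees with 1 − 0 = 1.
(K is a triangulation of the 1-simplex.)

H_0 = Z,  H_1 = 0.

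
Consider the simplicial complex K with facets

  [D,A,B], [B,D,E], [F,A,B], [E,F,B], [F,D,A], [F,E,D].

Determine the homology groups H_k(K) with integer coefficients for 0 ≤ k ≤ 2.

Fix the vertex order A < B < D < E < F and write every simplex with vertices in increasing order. Then dim K = 2 and the simplices of K are:

  0-simplices (5): A, B, D, E, F
  1-simplices (9): AB, AD, AF, BD, BE, BF, DE, DF, EF
  2-simplices (6): ABD, ABF, ADF, BDE, BEF, DEF

Hence C_0 ≅ Z^5, C_1 ≅ Z^9, C_2 ≅ Z^6.

Boundary ∂_1: C_1 → C_0 is given by ∂[p,q] = [q] − [p].
As a 5×9 matrix over Z this has rank 4, with invariant factors (1,1,1,1).

Boundary ∂_2: C_2 → C_1 sends each 2-simplex [p,q,r] to [q,r] − [p,r] + [p,q]. For instance
  ∂BDE = DE − BE + BD,
  ∂ABD = BD − AD + AB.
The 9×6 boundary matrix has rank 5 and Smith normal form diag(1,1,1,1,1).

From H_k ≅ ker(∂_k) / im(∂_{k+1}) we obtain:

  H_0: rank C_0 − rank ∂_1 = 5 − 4 = 1, and the invariant factors of ∂_1 are all 1, so H_0 ≅ Z.
  H_1: rank ker ∂_1 − rank ∂_2 = (9 − 4) − 5 = 0, and the invariant factors of ∂_2 are all 1, so H_1 ≅ 0.
  H_2: rank ker ∂_2 − rank ∂_3 = (6 − 5) − 0 = 1, and there is no ∂_3, so H_2 ≅ Z.

H_0 = Z,  H_1 = 0,  H_2 = Z.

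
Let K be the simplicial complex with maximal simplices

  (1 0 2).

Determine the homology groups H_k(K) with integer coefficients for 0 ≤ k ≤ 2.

We work with the vertex ordering 0 < 1 < 2. The simplices of K, each written with vertices in increasing order, are:

  0-simplices (3): [0], [1], [2]
  1-simplices (3): [0,1], [0,2], [1,2]
  2-simplices (1): [0,1,2]

giving chain groups C_0 ≅ Z^3, C_1 ≅ Z^3, C_2 ≅ Z^1.

∂_1: C_1 → C_0 sends each edge [p,q] (with p < q) to q − p. For instance
  ∂[0,1] = [1] − [0].
The resulting 3×3 matrix has rank 2, and its Smith normal form has invariant factors (1,1).

Boundary ∂_2: C_2 → C_1 maps a triangle to the signed sum of its edges. For instance
  ∂[0,1,2] = [1,2] − [0,2] + [0,1].
The 3×1 boundary matrix has rank 1 and Smith normal form diag(1).

From H_k ≅ ker(∂_k) / im(∂_{k+1}) we obtain:

  H_0: rank C_0 − rank ∂_1 = 3 − 2 = 1, and the invariant factors of ∂_1 are all 1, so H_0 ≅ Z.
  H_1: rank ker ∂_1 − rank ∂_2 = (3 − 2) − 1 = 0, and the invariant factors of ∂_2 are all 1, so H_1 ≅ 0.
  H_2: rank ker ∂_2 − rank ∂_3 = (1 − 1) − 0 = 0, and there is no ∂_3, so H_2 ≅ 0.

(K is a triangulation of the 2-simplex.)

H_0 = Z,  H_1 = 0,  H_2 = 0.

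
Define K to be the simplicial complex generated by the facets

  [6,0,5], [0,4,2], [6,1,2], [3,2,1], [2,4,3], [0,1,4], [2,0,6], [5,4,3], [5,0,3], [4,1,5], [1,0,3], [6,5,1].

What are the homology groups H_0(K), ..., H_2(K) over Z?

Order the vertices as 0 < 1 < 2 < 3 < 4 < 5 < 6. Listing each simplex with vertices in this order, K has dimension 2 with simplices:

  0-simplices (7): [0], [1], [2], [3], [4], [5], [6]
  1-simplices (18): [0,1], [0,2], [0,3], [0,4], [0,5], [0,6], [1,2], [1,3], [1,4], [1,5], [1,6], [2,3], [2,4], [2,6], [3,4], [3,5], [4,5], [5,6]
  2-simplices (12): [0,1,3], [0,1,4], [0,2,4], [0,2,6], [0,3,5], [0,5,6], [1,2,3], [1,2,6], [1,4,5], [1,5,6], [2,3,4], [3,4,5]

Hence C_0 ≅ Z^7, C_1 ≅ Z^18, C_2 ≅ Z^12.

Boundary ∂_1: C_1 → C_0 sends each edge [p,q] (with p < q) to q − p. For instance
  ∂[5,6] = [6] − [5].
As a 7×18 matrix over Z this has rank 6, with invariant factors (1,1,1,1,1,1).

Boundary ∂_2: C_2 → C_1 acts by ∂[p,q,r] = [q,r] − [p,r] + [p,q]. For instance
  ∂[1,2,3] = [2,3] − [1,3] + [1,2],
  ∂[2,3,4] = [3,4] − [2,4] + [2,3].
The resulting 18×12 matrix has rank 12, and its Smith normal form has invariant factors (1,1,1,1,1,1,1,1,1,1,1,2).

Reading off H_k = ker ∂_k / im ∂_{k+1}:

  H_0: rank C_0 − rank ∂_1 = 7 − 6 = 1, and the invariant factors of ∂_1 are all 1, so H_0 ≅ Z.
  H_1: rank ker ∂_1 − rank ∂_2 = (18 − 6) − 12 = 0, and ∂_2 has invariant factor 2 > 1, so H_1 ≅ Z/2.
  H_2: rank ker ∂_2 − rank ∂_3 = (12 − 12) − 0 = 0, and there is no ∂_3, so H_2 ≅ 0.

As a check, the Euler characteristic is 7 − 18 + 12 = 1, which agrees with 1 − 0 + 0 = 1.
(K is a triangulation of the real projective plane RP^2.)

H_0 ≅ Z,  H_1 ≅ Z/2,  H_2 = 0.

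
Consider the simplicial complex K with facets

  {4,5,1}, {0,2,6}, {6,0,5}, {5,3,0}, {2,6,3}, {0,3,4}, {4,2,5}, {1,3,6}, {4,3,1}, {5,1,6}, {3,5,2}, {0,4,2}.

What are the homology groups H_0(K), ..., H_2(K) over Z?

We work with the vertex ordering 0 < 1 < 2 < 3 < 4 < 5 < 6. The simplices of K, each written with vertices in increasing order, are:

  0-simplices (7): [0], [1], [2], [3], [4], [5], [6]
  1-simplices (18): [0,2], [0,3], [0,4], [0,5], [0,6], [1,3], [1,4], [1,5], [1,6], [2,3], [2,4], [2,5], [2,6], [3,4], [3,5], [3,6], [4,5], [5,6]
  2-simplices (12): [0,2,4], [0,2,6], [0,3,4], [0,3,5], [0,5,6], [1,3,4], [1,3,6], [1,4,5], [1,5,6], [2,3,5], [2,3,6], [2,4,5]

giving chain groups C_0 ≅ Z^7, C_1 ≅ Z^18, C_2 ≅ Z^12.

Boundary ∂_1: C_1 → C_0 sends each edge [p,q] (with p < q) to q − p. For instance
  ∂[4,5] = [5] − [4].
As a 7×18 matrix over Z this has rank 6, with invariant factors (1,1,1,1,1,1).

∂_2: C_2 → C_1 maps a triangle to the signed sum of its edges. For instance
  ∂[2,3,6] = [3,6] − [2,6] + [2,3],
  ∂[2,3,5] = [3,5] − [2,5] + [2,3].
This gives a 18×12 integer matrix of rank 12; reducing to Smith normal form yields diagonal entries (1,1,1,1,1,1,1,1,1,1,1,2).

Reading off H_k = ker ∂_k / im ∂_{k+1}:

  H_0: rank C_0 − rank ∂_1 = 7 − 6 = 1, and the invariant factors of ∂_1 are all 1, so H_0 ≅ Z.
  H_1: rank ker ∂_1 − rank ∂_2 = (18 − 6) − 12 = 0, and ∂_2 has invariant factor 2 > 1, so H_1 ≅ Z/2.
  H_2: rank ker ∂_2 − rank ∂_3 = (12 − 12) − 0 = 0, and there is no ∂_3, so H_2 ≅ 0.

As a check, the Euler characteristic is 7 − 18 + 12 = 1, which agrees with 1 − 0 + 0 = 1.

H_0 = Z,  H_1 = Z/2,  H_2 = 0.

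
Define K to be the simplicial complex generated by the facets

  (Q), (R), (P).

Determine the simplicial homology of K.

K has 3 vertices.
rank ∂_0 = 0, rank ∂_1 = 0 ⇒ b_0 = 3 − 0 − 0 = 3. So H_0 ≅ Z^3.

H_0 ≅ Z^3.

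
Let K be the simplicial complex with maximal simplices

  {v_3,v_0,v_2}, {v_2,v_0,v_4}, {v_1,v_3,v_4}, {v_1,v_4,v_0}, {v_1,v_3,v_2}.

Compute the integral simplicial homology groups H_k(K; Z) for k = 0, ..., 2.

K has 5 vertices, 10 edges, 5 triangles.
rank ∂_0 = 0, rank ∂_1 = 4 ⇒ b_0 = 5 − 0 − 4 = 1; all invariant factors of ∂_1 are 1 so no torsion. So H_0 = Z.
rank ∂_1 = 4, rank ∂_2 = 5 ⇒ b_1 = 10 − 4 − 5 = 1; all invariant factors of ∂_2 are 1 so no torsion. So H_1 = Z.
rank ∂_2 = 5, rank ∂_3 = 0 ⇒ b_2 = 5 − 5 − 0 = 0. So H_2 = 0.

H_0 = Z,  H_1 = Z,  H_2 = 0.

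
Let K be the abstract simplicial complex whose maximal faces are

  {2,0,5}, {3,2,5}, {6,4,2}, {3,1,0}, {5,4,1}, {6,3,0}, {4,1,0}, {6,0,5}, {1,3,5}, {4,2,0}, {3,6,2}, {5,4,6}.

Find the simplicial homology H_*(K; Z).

We work with the vertex ordering 0 < 1 < 2 < 3 < 4 < 5 < 6. The simplices of K, each written with vertices in increasing order, are:

  0-simplices (7): [0], [1], [2], [3], [4], [5], [6]
  1-simplices (18): [0,1], [0,2], [0,3], [0,4], [0,5], [0,6], [1,3], [1,4], [1,5], [2,3], [2,4], [2,5], [2,6], [3,5], [3,6], [4,5], [4,6], [5,6]
  2-simplices (12): [0,1,3], [0,1,4], [0,2,4], [0,2,5], [0,3,6], [0,5,6], [1,3,5], [1,4,5], [2,3,5], [2,3,6], [2,4,6], [4,5,6]

so the chain groups are C_0 ≅ Z^7, C_1 ≅ Z^18, C_2 ≅ Z^12.

The boundary map ∂_1: C_1 → C_0 sends each edge [p,q] (with p < q) to q − p.
The 7×18 boundary matrix has rank 6 and Smith normal form diag(1,1,1,1,1,1).

∂_2: C_2 → C_1 maps a triangle to the signed sum of its edges. For instance
  ∂[0,2,5] = [2,5] − [0,5] + [0,2],
  ∂[0,2,4] = [2,4] − [0,4] + [0,2].
The 18×12 boundary matrix has rank 12 and Smith normal form diag(1,1,1,1,1,1,1,1,1,1,1,2).

From H_k ≅ ker(∂_k) / im(∂_{k+1}) we obtain:

  H_0: rank C_0 − rank ∂_1 = 7 − 6 = 1, and the invariant factors of ∂_1 are all 1, so H_0 = Z.
  H_1: rank ker ∂_1 − rank ∂_2 = (18 − 6) − 12 = 0, and ∂_2 has invariant factor 2 > 1, so H_1 = Z_2.
  H_2: rank ker ∂_2 − rank ∂_3 = (12 − 12) − 0 = 0, and there is no ∂_3, so H_2 = 0.

H_0 = Z,  H_1 = Z_2,  H_2 = 0.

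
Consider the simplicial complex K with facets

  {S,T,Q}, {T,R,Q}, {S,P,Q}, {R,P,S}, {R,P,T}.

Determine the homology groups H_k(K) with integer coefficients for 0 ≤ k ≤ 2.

H_0 ≅ Z,  H_1 ≅ Z,  H_2 = 0.

Order the vertices as P < Q < R < S < T. Listing each simplex with vertices in this order, K has dimension 2 with simplices:

  0-simplices (5): P, Q, R, S, T
  1-simplices (10): PQ, PR, PS, PT, QR, QS, QT, RS, RT, ST
  2-simplices (5): PQS, PRS, PRT, QRT, QST

giving chain groups C_0 ≅ Z^5, C_1 ≅ Z^10, C_2 ≅ Z^5.

Boundary ∂_1: C_1 → C_0 maps an edge to its endpoints' difference, ∂[p,q] = q − p.
The 5×10 boundary matrix has rank 4 and Smith normal form diag(1,1,1,1).

Boundary ∂_2: C_2 → C_1 sends each 2-simplex [p,q,r] to [q,r] − [p,r] + [p,q]. For instance
  ∂QST = ST − QT + QS,
  ∂PRS = RS − PS + PR.
The 10×5 boundary matrix has rank 5 and Smith normal form diag(1,1,1,1,1).

From H_k ≅ ker(∂_k) / im(∂_{k+1}) we obtain:

  H_0: rank C_0 − rank ∂_1 = 5 − 4 = 1, and the invariant factors of ∂_1 are all 1, so H_0 ≅ Z.
  H_1: rank ker ∂_1 − rank ∂_2 = (10 − 4) − 5 = 1, and the invariant factors of ∂_2 are all 1, so H_1 ≅ Z.
  H_2: rank ker ∂_2 − rank ∂_3 = (5 − 5) − 0 = 0, and there is no ∂_3, so H_2 ≅ 0.

(K is a triangulation of the Möbius band.)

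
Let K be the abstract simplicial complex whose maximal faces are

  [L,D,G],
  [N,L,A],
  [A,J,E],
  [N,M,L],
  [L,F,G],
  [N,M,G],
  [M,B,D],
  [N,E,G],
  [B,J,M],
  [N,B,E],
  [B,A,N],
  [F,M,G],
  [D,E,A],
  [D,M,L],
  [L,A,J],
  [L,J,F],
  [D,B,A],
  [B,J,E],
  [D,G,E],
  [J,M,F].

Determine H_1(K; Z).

H_1 ≅ Z ⊕ Z/2Z.

Order the vertices as A < B < D < E < F < G < J < L < M < N. Listing each simplex with vertices in this order, K has dimension 2 with simplices:

  0-simplices (10): A, B, D, E, F, G, J, L, M, N
  1-simplices (30): AB, AD, AE, AJ, AL, AN, BD, BE, BJ, BM, BN, DE, DG, DL, DM, EG, EJ, EN, FG, FJ, FL, FM, GL, GM, GN, JL, JM, LM, LN, MN
  2-simplices (20): ABD, ABN, ADE, AEJ, AJL, ALN, BDM, BEJ, BEN, BJM, DEG, DGL, DLM, EGN, FGL, FGM, FJL, FJM, GMN, LMN

so the chain groups are C_0 ≅ Z^10, C_1 ≅ Z^30, C_2 ≅ Z^20.

∂_1: C_1 → C_0 is given by ∂[p,q] = [q] − [p]. For instance
  ∂DE = E − D.
The 10×30 boundary matrix has rank 9 and Smith normal form diag(1,1,1,1,1,1,1,1,1).

Boundary ∂_2: C_2 → C_1 sends each 2-simplex [p,q,r] to [q,r] − [p,r] + [p,q]. For instance
  ∂ALN = LN − AN + AL,
  ∂FJL = JL − FL + FJ.
The resulting 30×20 matrix has rank 20, and its Smith normal form has invariant factors (1,1,1,1,1,1,1,1,1,1,1,1,1,1,1,1,1,1,1,2).

From H_k ≅ ker(∂_k) / im(∂_{k+1}) we obtain:

  H_1: rank ker ∂_1 − rank ∂_2 = (30 − 9) − 20 = 1, and ∂_2 has invariant factor 2 > 1, so H_1 = Z ⊕ Z/2Z.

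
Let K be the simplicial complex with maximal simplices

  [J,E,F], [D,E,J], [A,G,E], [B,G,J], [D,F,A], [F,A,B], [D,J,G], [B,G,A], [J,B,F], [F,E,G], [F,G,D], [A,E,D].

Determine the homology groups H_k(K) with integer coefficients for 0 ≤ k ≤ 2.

Take the total order A < B < D < E < F < G < J on the vertex set. Then K (dimension 2) consists of the simplices:

  0-simplices (7): A, B, D, E, F, G, J
  1-simplices (18): AB, AD, AE, AF, AG, BF, BG, BJ, DE, DF, DG, DJ, EF, EG, EJ, FG, FJ, GJ
  2-simplices (12): ABF, ABG, ADE, ADF, AEG, BFJ, BGJ, DEJ, DFG, DGJ, EFG, EFJ

so the chain groups are C_0 ≅ Z^7, C_1 ≅ Z^18, C_2 ≅ Z^12.

∂_1: C_1 → C_0 maps an edge to its endpoints' difference, ∂[p,q] = q − p. For instance
  ∂BG = G − B.
This gives a 7×18 integer matrix of rank 6; reducing to Smith normal form yields diagonal entries (1,1,1,1,1,1).

Boundary ∂_2: C_2 → C_1 acts by ∂[p,q,r] = [q,r] − [p,r] + [p,q]. For instance
  ∂ABG = BG − AG + AB,
  ∂DEJ = EJ − DJ + DE.
The 18×12 boundary matrix has rank 12 and Smith normal form diag(1,1,1,1,1,1,1,1,1,1,1,2).

Now H_k = ker ∂_k / im ∂_{k+1}, so:

  H_0: rank C_0 − rank ∂_1 = 7 − 6 = 1, and the invariant factors of ∂_1 are all 1, so H_0 ≅ Z.
  H_1: rank ker ∂_1 − rank ∂_2 = (18 − 6) − 12 = 0, and ∂_2 has invariant factor 2 > 1, so H_1 ≅ Z/2Z.
  H_2: rank ker ∂_2 − rank ∂_3 = (12 − 12) − 0 = 0, and there is no ∂_3, so H_2 ≅ 0.

As a check, the Euler characteristic is 7 − 18 + 12 = 1, which agrees with 1 − 0 + 0 = 1.

H_0 ≅ Z,  H_1 ≅ Z/2Z,  H_2 = 0.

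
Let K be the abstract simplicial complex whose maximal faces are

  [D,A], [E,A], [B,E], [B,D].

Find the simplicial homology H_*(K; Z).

K has 4 vertices, 4 edges.
rank ∂_0 = 0, rank ∂_1 = 3 ⇒ b_0 = 4 − 0 − 3 = 1; all invariant factors of ∂_1 are 1 so no torsion. So H_0 ≅ Z.
rank ∂_1 = 3, rank ∂_2 = 0 ⇒ b_1 = 4 − 3 − 0 = 1. So H_1 ≅ Z.

H_0 = Z,  H_1 = Z.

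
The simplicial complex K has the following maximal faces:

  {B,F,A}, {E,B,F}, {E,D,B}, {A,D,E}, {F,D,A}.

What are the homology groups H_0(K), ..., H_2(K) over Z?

H_0 = Z,  H_1 = Z,  H_2 = 0.

Fix the vertex order A < B < D < E < F and write every simplex with vertices in increasing order. Then dim K = 2 and the simplices of K are:

  0-simplices (5): A, B, D, E, F
  1-simplices (10): AB, AD, AE, AF, BD, BE, BF, DE, DF, EF
  2-simplices (5): ABF, ADE, ADF, BDE, BEF

giving chain groups C_0 ≅ Z^5, C_1 ≅ Z^10, C_2 ≅ Z^5.

The boundary map ∂_1: C_1 → C_0 is given by ∂[p,q] = [q] − [p].
The 5×10 boundary matrix has rank 4 and Smith normal form diag(1,1,1,1).

∂_2: C_2 → C_1 acts by ∂[p,q,r] = [q,r] − [p,r] + [p,q]. For instance
  ∂ADE = DE − AE + AD,
  ∂BDE = DE − BE + BD.
The resulting 10×5 matrix has rank 5, and its Smith normal form has invariant factors (1,1,1,1,1).

Computing H_k = (kernel of ∂_k) / (image of ∂_{k+1}):

  H_0: rank C_0 − rank ∂_1 = 5 − 4 = 1, and the invariant factors of ∂_1 are all 1, so H_0 = Z.
  H_1: rank ker ∂_1 − rank ∂_2 = (10 − 4) − 5 = 1, and the invariant factors of ∂_2 are all 1, so H_1 = Z.
  H_2: rank ker ∂_2 − rank ∂_3 = (5 − 5) − 0 = 0, and there is no ∂_3, so H_2 = 0.

(K is a triangulation of the Möbius band.)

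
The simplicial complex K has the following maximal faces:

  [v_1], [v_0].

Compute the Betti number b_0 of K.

Take the total order v_0 < v_1 on the vertex set. Then K (dimension 0) consists of the simplices:

  0-simplices (2): [v_0], [v_1]

Hence C_0 ≅ Z^2.

From H_k ≅ ker(∂_k) / im(∂_{k+1}) we obtain:

  H_0: rank C_0 − rank ∂_1 = 2 − 0 = 2, and there is no ∂_1, so H_0 ≅ Z^2.

Hence the Betti numbers are b_0 = 2.

b_0 = 2.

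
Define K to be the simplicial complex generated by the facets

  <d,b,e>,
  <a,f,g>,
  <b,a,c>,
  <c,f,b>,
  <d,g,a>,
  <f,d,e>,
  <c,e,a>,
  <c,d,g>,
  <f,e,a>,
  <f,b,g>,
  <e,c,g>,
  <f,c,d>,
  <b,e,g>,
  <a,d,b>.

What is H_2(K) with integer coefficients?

H_2 = Z.

Fix the vertex order a < b < c < d < e < f < g and write every simplex with vertices in increasing order. Then dim K = 2 and the simplices of K are:

  0-simplices (7): a, b, c, d, e, f, g
  1-simplices (21): ab, ac, ad, ae, af, ag, bc, bd, be, bf, bg, cd, ce, cf, cg, de, df, dg, ef, eg, fg
  2-simplices (14): abc, abd, ace, adg, aef, afg, bcf, bde, beg, bfg, cdf, cdg, ceg, def

giving chain groups C_0 ≅ Z^7, C_1 ≅ Z^21, C_2 ≅ Z^14.

Boundary ∂_1: C_1 → C_0 is given by ∂[p,q] = [q] − [p].
The 7×21 boundary matrix has rank 6 and Smith normal form diag(1,1,1,1,1,1).

The boundary map ∂_2: C_2 → C_1 maps a triangle to the signed sum of its edges. For instance
  ∂bcf = cf − bf + bc,
  ∂ceg = eg − cg + ce.
As a 21×14 matrix over Z this has rank 13, with invariant factors (1,1,1,1,1,1,1,1,1,1,1,1,1).

From H_k ≅ ker(∂_k) / im(∂_{k+1}) we obtain:

  H_2: rank ker ∂_2 − rank ∂_3 = (14 − 13) − 0 = 1, and there is no ∂_3, so H_2 ≅ Z.

(K is a triangulation of the torus T^2.)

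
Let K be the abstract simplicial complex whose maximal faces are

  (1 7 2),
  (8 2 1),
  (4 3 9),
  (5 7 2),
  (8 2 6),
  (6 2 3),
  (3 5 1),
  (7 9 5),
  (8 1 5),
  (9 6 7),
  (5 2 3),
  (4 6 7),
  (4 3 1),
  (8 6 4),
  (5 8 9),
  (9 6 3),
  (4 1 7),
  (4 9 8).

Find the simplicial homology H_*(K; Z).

H_0 = Z,  H_1 = Z ⊕ Z_2,  H_2 = 0.

K has 9 vertices, 27 edges, 18 triangles.
rank ∂_0 = 0, rank ∂_1 = 8 ⇒ b_0 = 9 − 0 − 8 = 1; all invariant factors of ∂_1 are 1 so no torsion. So H_0 ≅ Z.
rank ∂_1 = 8, rank ∂_2 = 18 ⇒ b_1 = 27 − 8 − 18 = 1; ∂_2 has invariant factor(s) [2] giving torsion. So H_1 ≅ Z ⊕ Z_2.
rank ∂_2 = 18, rank ∂_3 = 0 ⇒ b_2 = 18 − 18 − 0 = 0. So H_2 ≅ 0.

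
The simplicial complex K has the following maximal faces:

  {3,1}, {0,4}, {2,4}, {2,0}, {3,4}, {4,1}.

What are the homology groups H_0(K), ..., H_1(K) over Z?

Order the vertices as 0 < 1 < 2 < 3 < 4. Listing each simplex with vertices in this order, K has dimension 1 with simplices:

  0-simplices (5): [0], [1], [2], [3], [4]
  1-simplices (6): [0,2], [0,4], [1,3], [1,4], [2,4], [3,4]

Hence C_0 ≅ Z^5, C_1 ≅ Z^6.

∂_1: C_1 → C_0 sends each edge [p,q] (with p < q) to q − p.
This gives a 5×6 integer matrix of rank 4; reducing to Smith normal form yields diagonal entries (1,1,1,1).

From H_k ≅ ker(∂_k) / im(∂_{k+1}) we obtain:

  H_0: rank C_0 − rank ∂_1 = 5 − 4 = 1, and the invariant factors of ∂_1 are all 1, so H_0 ≅ Z.
  H_1: rank ker ∂_1 − rank ∂_2 = (6 − 4) − 0 = 2, and there is no ∂_2, so H_1 ≅ Z^2.

H_0 = Z,  H_1 = Z^2.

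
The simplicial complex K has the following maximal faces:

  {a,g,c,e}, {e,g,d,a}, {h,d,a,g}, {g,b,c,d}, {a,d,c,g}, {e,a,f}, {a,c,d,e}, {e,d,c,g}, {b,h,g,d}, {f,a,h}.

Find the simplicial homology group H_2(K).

Fix the vertex order a < b < c < d < e < f < g < h and write every simplex with vertices in increasing order. Then dim K = 3 and the simplices of K are:

  0-simplices (8): a, b, c, d, e, f, g, h
  1-simplices (20): ac, ad, ae, af, ag, ah, bc, bd, bg, bh, cd, ce, cg, de, dg, dh, ef, eg, fh, gh
  2-simplices (20): acd, ace, acg, ade, adg, adh, aef, aeg, afh, agh, bcd, bcg, bdg, bdh, bgh, cde, cdg, ceg, deg, dgh
  3-simplices (8): acde, acdg, aceg, adeg, adgh, bcdg, bdgh, cdeg

so the chain groups are C_0 ≅ Z^8, C_1 ≅ Z^20, C_2 ≅ Z^20, C_3 ≅ Z^8.

Boundary ∂_1: C_1 → C_0 maps an edge to its endpoints' difference, ∂[p,q] = q − p. For instance
  ∂de = e − d.
The 8×20 boundary matrix has rank 7 and Smith normal form diag(1,1,1,1,1,1,1).

Boundary ∂_2: C_2 → C_1 sends each 2-simplex [p,q,r] to [q,r] − [p,r] + [p,q]. For instance
  ∂cde = de − ce + cd,
  ∂ceg = eg − cg + ce.
As a 20×20 matrix over Z this has rank 13, with invariant factors (1,1,1,1,1,1,1,1,1,1,1,1,1).

∂_3: C_3 → C_2 sends each 3-simplex σ to the alternating sum Σ_i (−1)^i (σ with its i-th vertex removed). For instance
  ∂cdeg = deg − ceg + cdg − cde,
  ∂bcdg = cdg − bdg + bcg − bcd.
As a 20×8 matrix over Z this has rank 7, with invariant factors (1,1,1,1,1,1,1).

Now H_k = ker ∂_k / im ∂_{k+1}, so:

  H_2: rank ker ∂_2 − rank ∂_3 = (20 − 13) − 7 = 0, and the invariant factors of ∂_3 are all 1, so H_2 = 0.

H_2 ≅ 0.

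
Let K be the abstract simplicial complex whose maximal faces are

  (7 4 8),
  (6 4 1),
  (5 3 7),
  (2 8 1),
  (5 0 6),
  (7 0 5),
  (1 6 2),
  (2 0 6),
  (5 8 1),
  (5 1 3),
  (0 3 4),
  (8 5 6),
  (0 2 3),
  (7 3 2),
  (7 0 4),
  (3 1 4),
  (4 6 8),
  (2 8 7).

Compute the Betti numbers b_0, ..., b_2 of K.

Fix the vertex order 0 < 1 < 2 < 3 < 4 < 5 < 6 < 7 < 8 and write every simplex with vertices in increasing order. Then dim K = 2 and the simplices of K are:

  0-simplices (9): [0], [1], [2], [3], [4], [5], [6], [7], [8]
  1-simplices (27): (27 of them)
  2-simplices (18): [0,2,3], [0,2,6], [0,3,4], [0,4,7], [0,5,6], [0,5,7], [1,2,6], [1,2,8], [1,3,4], [1,3,5], [1,4,6], [1,5,8], [2,3,7], [2,7,8], [3,5,7], [4,6,8], [4,7,8], [5,6,8]

Hence C_0 ≅ Z^9, C_1 ≅ Z^27, C_2 ≅ Z^18.

∂_1: C_1 → C_0 maps an edge to its endpoints' difference, ∂[p,q] = q − p.
The 9×27 boundary matrix has rank 8 and Smith normal form diag(1,1,1,1,1,1,1,1).

The boundary map ∂_2: C_2 → C_1 acts by ∂[p,q,r] = [q,r] − [p,r] + [p,q]. For instance
  ∂[1,2,6] = [2,6] − [1,6] + [1,2],
  ∂[2,3,7] = [3,7] − [2,7] + [2,3].
This gives a 27×18 integer matrix of rank 18; reducing to Smith normal form yields diagonal entries (1,1,1,1,1,1,1,1,1,1,1,1,1,1,1,1,1,2).

From H_k ≅ ker(∂_k) / im(∂_{k+1}) we obtain:

  H_0: rank C_0 − rank ∂_1 = 9 − 8 = 1, and the invariant factors of ∂_1 are all 1, so H_0 ≅ Z.
  H_1: rank ker ∂_1 − rank ∂_2 = (27 − 8) − 18 = 1, and ∂_2 has invariant factor 2 > 1, so H_1 ≅ Z ⊕ Z/2Z.
  H_2: rank ker ∂_2 − rank ∂_3 = (18 − 18) − 0 = 0, and there is no ∂_3, so H_2 ≅ 0.

As a check, the Euler characteristic is 9 − 27 + 18 = 0, which agrees with 1 − 1 + 0 = 0.
(K is a triangulation of the Klein bottle.)

Hence the Betti numbers are b_0 = 1, b_1 = 1, b_2 = 0.

b_0 = 1, b_1 = 1, b_2 = 0.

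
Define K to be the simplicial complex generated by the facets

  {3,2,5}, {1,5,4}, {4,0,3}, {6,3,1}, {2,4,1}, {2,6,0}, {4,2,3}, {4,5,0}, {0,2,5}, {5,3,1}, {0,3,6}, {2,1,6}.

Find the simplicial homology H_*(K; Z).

Take the total order 0 < 1 < 2 < 3 < 4 < 5 < 6 on the vertex set. Then K (dimension 2) consists of the simplices:

  0-simplices (7): [0], [1], [2], [3], [4], [5], [6]
  1-simplices (18): [0,2], [0,3], [0,4], [0,5], [0,6], [1,2], [1,3], [1,4], [1,5], [1,6], [2,3], [2,4], [2,5], [2,6], [3,4], [3,5], [3,6], [4,5]
  2-simplices (12): [0,2,5], [0,2,6], [0,3,4], [0,3,6], [0,4,5], [1,2,4], [1,2,6], [1,3,5], [1,3,6], [1,4,5], [2,3,4], [2,3,5]

so the chain groups are C_0 ≅ Z^7, C_1 ≅ Z^18, C_2 ≅ Z^12.

Boundary ∂_1: C_1 → C_0 is given by ∂[p,q] = [q] − [p]. For instance
  ∂[3,6] = [6] − [3].
The 7×18 boundary matrix has rank 6 and Smith normal form diag(1,1,1,1,1,1).

∂_2: C_2 → C_1 maps a triangle to the signed sum of its edges. For instance
  ∂[0,3,4] = [3,4] − [0,4] + [0,3],
  ∂[0,2,6] = [2,6] − [0,6] + [0,2].
This gives a 18×12 integer matrix of rank 12; reducing to Smith normal form yields diagonal entries (1,1,1,1,1,1,1,1,1,1,1,2).

Now H_k = ker ∂_k / im ∂_{k+1}, so:

  H_0: rank C_0 − rank ∂_1 = 7 − 6 = 1, and the invariant factors of ∂_1 are all 1, so H_0 ≅ Z.
  H_1: rank ker ∂_1 − rank ∂_2 = (18 − 6) − 12 = 0, and ∂_2 has invariant factor 2 > 1, so H_1 ≅ Z/2.
  H_2: rank ker ∂_2 − rank ∂_3 = (12 − 12) − 0 = 0, and there is no ∂_3, so H_2 ≅ 0.

H_0 ≅ Z,  H_1 ≅ Z/2,  H_2 = 0.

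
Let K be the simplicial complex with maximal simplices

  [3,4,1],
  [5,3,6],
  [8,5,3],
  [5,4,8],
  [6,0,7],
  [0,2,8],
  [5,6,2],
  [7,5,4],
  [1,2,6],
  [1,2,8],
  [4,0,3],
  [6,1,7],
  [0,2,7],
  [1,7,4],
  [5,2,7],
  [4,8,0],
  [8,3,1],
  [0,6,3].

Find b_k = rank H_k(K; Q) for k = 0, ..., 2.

Take the total order 0 < 1 < 2 < 3 < 4 < 5 < 6 < 7 < 8 on the vertex set. Then K (dimension 2) consists of the simplices:

  0-simplices (9): [0], [1], [2], [3], [4], [5], [6], [7], [8]
  1-simplices (27): (27 of them)
  2-simplices (18): [0,2,7], [0,2,8], [0,3,4], [0,3,6], [0,4,8], [0,6,7], [1,2,6], [1,2,8], [1,3,4], [1,3,8], [1,4,7], [1,6,7], [2,5,6], [2,5,7], [3,5,6], [3,5,8], [4,5,7], [4,5,8]

Hence C_0 ≅ Z^9, C_1 ≅ Z^27, C_2 ≅ Z^18.

The boundary map ∂_1: C_1 → C_0 sends each edge [p,q] (with p < q) to q − p.
This gives a 9×27 integer matrix of rank 8; reducing to Smith normal form yields diagonal entries (1,1,1,1,1,1,1,1).

∂_2: C_2 → C_1 maps a triangle to the signed sum of its edges. For instance
  ∂[0,2,7] = [2,7] − [0,7] + [0,2],
  ∂[3,5,8] = [5,8] − [3,8] + [3,5].
This gives a 27×18 integer matrix of rank 18; reducing to Smith normal form yields diagonal entries (1,1,1,1,1,1,1,1,1,1,1,1,1,1,1,1,1,2).

Now H_k = ker ∂_k / im ∂_{k+1}, so:

  H_0: rank C_0 − rank ∂_1 = 9 − 8 = 1, and the invariant factors of ∂_1 are all 1, so H_0 = Z.
  H_1: rank ker ∂_1 − rank ∂_2 = (27 − 8) − 18 = 1, and ∂_2 has invariant factor 2 > 1, so H_1 = Z ⊕ Z/2Z.
  H_2: rank ker ∂_2 − rank ∂_3 = (18 − 18) − 0 = 0, and there is no ∂_3, so H_2 = 0.

As a check, the Euler characteristic is 9 − 27 + 18 = 0, which agrees with 1 − 1 + 0 = 0.

Hence the Betti numbers are b_0 = 1, b_1 = 1, b_2 = 0.

b_0 = 1, b_1 = 1, b_2 = 0.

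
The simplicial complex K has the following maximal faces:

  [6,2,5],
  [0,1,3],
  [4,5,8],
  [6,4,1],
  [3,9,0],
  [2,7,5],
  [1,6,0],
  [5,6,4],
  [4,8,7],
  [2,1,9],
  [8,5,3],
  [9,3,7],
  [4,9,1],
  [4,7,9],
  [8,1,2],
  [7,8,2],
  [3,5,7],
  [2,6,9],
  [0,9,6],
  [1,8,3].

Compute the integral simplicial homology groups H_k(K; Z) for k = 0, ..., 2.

H_0 = Z,  H_1 = Z ⊕ Z/2,  H_2 = 0.

Order the vertices as 0 < 1 < 2 < 3 < 4 < 5 < 6 < 7 < 8 < 9. Listing each simplex with vertices in this order, K has dimension 2 with simplices:

  0-simplices (10): [0], [1], [2], [3], [4], [5], [6], [7], [8], [9]
  1-simplices (30): (30 of them)
  2-simplices (20): (20 of them)

giving chain groups C_0 ≅ Z^10, C_1 ≅ Z^30, C_2 ≅ Z^20.

The boundary map ∂_1: C_1 → C_0 sends each edge [p,q] (with p < q) to q − p. For instance
  ∂[1,9] = [9] − [1].
The 10×30 boundary matrix has rank 9 and Smith normal form diag(1,1,1,1,1,1,1,1,1).

Boundary ∂_2: C_2 → C_1 acts by ∂[p,q,r] = [q,r] − [p,r] + [p,q]. For instance
  ∂[0,1,6] = [1,6] − [0,6] + [0,1],
  ∂[1,2,8] = [2,8] − [1,8] + [1,2].
The 30×20 boundary matrix has rank 20 and Smith normal form diag(1,1,1,1,1,1,1,1,1,1,1,1,1,1,1,1,1,1,1,2).

Reading off H_k = ker ∂_k / im ∂_{k+1}:

  H_0: rank C_0 − rank ∂_1 = 10 − 9 = 1, and the invariant factors of ∂_1 are all 1, so H_0 ≅ Z.
  H_1: rank ker ∂_1 − rank ∂_2 = (30 − 9) − 20 = 1, and ∂_2 has invariant factor 2 > 1, so H_1 ≅ Z ⊕ Z/2.
  H_2: rank ker ∂_2 − rank ∂_3 = (20 − 20) − 0 = 0, and there is no ∂_3, so H_2 ≅ 0.

As a check, the Euler characteristic is 10 − 30 + 20 = 0, which agrees with 1 − 1 + 0 = 0.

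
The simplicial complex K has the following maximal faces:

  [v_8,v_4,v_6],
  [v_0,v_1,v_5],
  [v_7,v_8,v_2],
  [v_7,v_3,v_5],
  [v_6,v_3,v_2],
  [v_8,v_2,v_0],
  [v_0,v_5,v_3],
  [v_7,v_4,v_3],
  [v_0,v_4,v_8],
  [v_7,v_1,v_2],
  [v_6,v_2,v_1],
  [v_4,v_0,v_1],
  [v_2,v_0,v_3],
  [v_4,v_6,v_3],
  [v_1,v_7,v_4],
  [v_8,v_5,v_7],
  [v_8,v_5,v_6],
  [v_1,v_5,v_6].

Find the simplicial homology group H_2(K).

K has 9 vertices, 27 edges, 18 triangles.
rank ∂_2 = 17, rank ∂_3 = 0 ⇒ b_2 = 18 − 17 − 0 = 1. So H_2 ≅ Z.

H_2 = Z.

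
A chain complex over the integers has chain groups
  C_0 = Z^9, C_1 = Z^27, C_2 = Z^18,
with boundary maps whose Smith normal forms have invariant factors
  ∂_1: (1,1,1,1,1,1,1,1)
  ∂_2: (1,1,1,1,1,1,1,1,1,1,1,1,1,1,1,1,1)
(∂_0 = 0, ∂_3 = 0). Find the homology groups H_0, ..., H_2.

H_0 ≅ Z,  H_1 ≅ Z^2,  H_2 ≅ Z.

H_0: b_0 = 9 − 0 − 8 = 1; torsion from ∂_1 factors > 1: none. So H_0 ≅ Z.
H_1: b_1 = 27 − 8 − 17 = 2; torsion from ∂_2 factors > 1: none. So H_1 ≅ Z^2.
H_2: b_2 = 18 − 17 − 0 = 1; torsion from ∂_3 factors > 1: none. So H_2 ≅ Z.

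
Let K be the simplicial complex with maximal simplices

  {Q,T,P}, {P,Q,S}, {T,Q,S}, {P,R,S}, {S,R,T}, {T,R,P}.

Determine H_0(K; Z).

Fix the vertex order P < Q < R < S < T and write every simplex with vertices in increasing order. Then dim K = 2 and the simplices of K are:

  0-simplices (5): P, Q, R, S, T
  1-simplices (9): PQ, PR, PS, PT, QS, QT, RS, RT, ST
  2-simplices (6): PQS, PQT, PRS, PRT, QST, RST

giving chain groups C_0 ≅ Z^5, C_1 ≅ Z^9, C_2 ≅ Z^6.

∂_1: C_1 → C_0 sends each edge [p,q] (with p < q) to q − p. For instance
  ∂RT = T − R.
The 5×9 boundary matrix has rank 4 and Smith normal form diag(1,1,1,1).

Boundary ∂_2: C_2 → C_1 acts by ∂[p,q,r] = [q,r] − [p,r] + [p,q]. For instance
  ∂QST = ST − QT + QS,
  ∂PRT = RT − PT + PR.
The resulting 9×6 matrix has rank 5, and its Smith normal form has invariant factors (1,1,1,1,1).

Now H_k = ker ∂_k / im ∂_{k+1}, so:

  H_0: rank C_0 − rank ∂_1 = 5 − 4 = 1, and the invariant factors of ∂_1 are all 1, so H_0 = Z.

H_0 = Z.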